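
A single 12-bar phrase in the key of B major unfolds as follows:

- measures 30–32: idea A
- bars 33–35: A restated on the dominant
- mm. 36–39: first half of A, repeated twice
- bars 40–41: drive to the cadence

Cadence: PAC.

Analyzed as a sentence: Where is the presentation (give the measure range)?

measures 30–35

The presentation of a sentence is the basic idea (mm. 30–32) plus its repetition (bars 33-35); the presentation is therefore measures 30-35.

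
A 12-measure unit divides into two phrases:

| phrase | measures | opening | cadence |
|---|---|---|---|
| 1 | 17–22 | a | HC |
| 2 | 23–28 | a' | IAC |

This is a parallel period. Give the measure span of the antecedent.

The phrase ending with the weaker cadence (half cadence) is the antecedent; the one ending more conclusively (imperfect authentic cadence) is the consequent. The antecedent is measures 17–22.

measures 17–22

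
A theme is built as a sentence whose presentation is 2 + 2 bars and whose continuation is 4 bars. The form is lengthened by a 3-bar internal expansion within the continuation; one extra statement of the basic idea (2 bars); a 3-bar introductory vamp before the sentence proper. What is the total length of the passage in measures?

16 measures

Basic sentence: 2 + 2 + 4 = 8 bars.
8 (basic form) + 3 (internal expansion) + 2 (extra statement) + 3 (introduction) = 16.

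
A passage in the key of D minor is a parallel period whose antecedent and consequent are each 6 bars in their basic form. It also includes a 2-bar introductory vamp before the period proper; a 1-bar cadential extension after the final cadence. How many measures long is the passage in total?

15 measures

Basic parallel period: 6 + 6 = 12 bars.
12 (basic form) + 2 (introduction) + 1 (cadential extension) = 15.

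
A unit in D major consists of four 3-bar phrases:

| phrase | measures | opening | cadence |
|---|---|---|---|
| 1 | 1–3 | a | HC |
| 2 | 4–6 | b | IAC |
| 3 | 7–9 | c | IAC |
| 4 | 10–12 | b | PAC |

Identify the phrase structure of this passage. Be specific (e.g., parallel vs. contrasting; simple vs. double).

Four phrases in two halves: the first half (mm. 1–6) ends with an imperfect authentic cadence, the second (mm. 7–12) with a perfect authentic cadence — a large antecedent–consequent pair, i.e. a double period.
Phrase 3 begins with different material from phrase 1, making it contrasting.

contrasting double period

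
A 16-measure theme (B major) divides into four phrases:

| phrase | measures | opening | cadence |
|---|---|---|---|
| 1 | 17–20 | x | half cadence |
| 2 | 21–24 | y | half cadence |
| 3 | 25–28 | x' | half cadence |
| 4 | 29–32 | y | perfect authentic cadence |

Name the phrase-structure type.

parallel double period

Four phrases in two halves: the first half (measures 17–24) ends with a half cadence, the second (mm. 25–32) with a perfect authentic cadence — a large antecedent–consequent pair, i.e. a double period.
Phrase 3 begins with the same material as phrase 1, making it parallel.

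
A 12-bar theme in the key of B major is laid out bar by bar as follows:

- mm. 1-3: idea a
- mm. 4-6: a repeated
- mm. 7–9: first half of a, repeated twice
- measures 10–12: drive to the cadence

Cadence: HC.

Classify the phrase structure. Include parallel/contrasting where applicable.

Basic idea (bars 1–3) + its repetition (measures 4–6) form the presentation; fragmentation and cadence (bars 7–12) form the continuation — the 12-bar whole is a sentence.

sentence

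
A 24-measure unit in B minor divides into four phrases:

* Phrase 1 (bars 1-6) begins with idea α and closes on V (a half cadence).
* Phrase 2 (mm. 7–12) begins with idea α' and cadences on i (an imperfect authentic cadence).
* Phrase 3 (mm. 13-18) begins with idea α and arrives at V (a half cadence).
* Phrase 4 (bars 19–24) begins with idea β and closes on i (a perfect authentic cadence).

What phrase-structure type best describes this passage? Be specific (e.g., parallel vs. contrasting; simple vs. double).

parallel double period

Four phrases in two halves: the first half (bars 1–12) ends with an imperfect authentic cadence, the second (measures 13-24) with a perfect authentic cadence — a large antecedent–consequent pair, i.e. a double period.
Phrase 3 begins with the same material as phrase 1, making it parallel.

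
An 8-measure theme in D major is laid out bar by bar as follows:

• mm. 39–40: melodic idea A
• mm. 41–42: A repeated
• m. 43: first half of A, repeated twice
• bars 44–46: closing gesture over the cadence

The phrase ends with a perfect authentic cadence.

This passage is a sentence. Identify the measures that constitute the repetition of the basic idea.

measures 41–42

The presentation of a sentence is the basic idea (mm. 39–40) plus its repetition (measures 41–42); the repetition of the basic idea is therefore mm. 41–42.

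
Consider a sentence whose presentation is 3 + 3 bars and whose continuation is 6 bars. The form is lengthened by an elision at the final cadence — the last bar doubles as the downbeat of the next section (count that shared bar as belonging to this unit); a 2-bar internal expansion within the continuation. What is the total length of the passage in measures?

Basic sentence: 3 + 3 + 6 = 12 bars.
12 (basic form) + 2 (internal expansion) = 14.
The elision shares a bar with the next section but does not change this unit's count.

14 measures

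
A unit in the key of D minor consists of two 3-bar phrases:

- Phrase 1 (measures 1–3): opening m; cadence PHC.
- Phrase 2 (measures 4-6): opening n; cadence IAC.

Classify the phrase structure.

contrasting period

Phrase 1 ends with a Phrygian half cadence (weaker) and phrase 2 with an imperfect authentic cadence (stronger): antecedent + consequent = a period.
The two phrases open with different material (m / n), so the period is contrasting.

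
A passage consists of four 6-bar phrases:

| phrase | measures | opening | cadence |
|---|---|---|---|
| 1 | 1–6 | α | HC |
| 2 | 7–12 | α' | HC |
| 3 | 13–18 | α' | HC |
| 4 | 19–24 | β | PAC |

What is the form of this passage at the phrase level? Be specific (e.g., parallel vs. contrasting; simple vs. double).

parallel double period

Four phrases in two halves: the first half (measures 1–12) ends with a half cadence, the second (mm. 13–24) with a perfect authentic cadence — a large antecedent–consequent pair, i.e. a double period.
Phrase 3 begins with the same material as phrase 1, making it parallel.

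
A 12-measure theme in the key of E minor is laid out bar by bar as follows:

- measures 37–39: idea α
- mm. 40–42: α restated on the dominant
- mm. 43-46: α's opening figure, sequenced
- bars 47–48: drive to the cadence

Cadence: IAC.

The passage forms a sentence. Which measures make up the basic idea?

measures 37–39

The presentation of a sentence is the basic idea (mm. 37-39) plus its repetition (measures 40-42); the basic idea is therefore mm. 37-39.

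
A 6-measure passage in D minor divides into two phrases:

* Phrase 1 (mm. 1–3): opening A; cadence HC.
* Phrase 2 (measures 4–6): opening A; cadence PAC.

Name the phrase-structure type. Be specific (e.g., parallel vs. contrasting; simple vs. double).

Phrase 1 ends with a half cadence (weaker) and phrase 2 with a perfect authentic cadence (stronger): antecedent + consequent = a period.
The two phrases open with the same material (A / A), so the period is parallel.

parallel period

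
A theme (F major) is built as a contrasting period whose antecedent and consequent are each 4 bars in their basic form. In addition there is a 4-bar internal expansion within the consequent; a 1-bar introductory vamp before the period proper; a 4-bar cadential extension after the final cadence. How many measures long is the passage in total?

17 measures

Basic contrasting period: 4 + 4 = 8 bars.
8 (basic form) + 4 (internal expansion) + 1 (introduction) + 4 (cadential extension) = 17.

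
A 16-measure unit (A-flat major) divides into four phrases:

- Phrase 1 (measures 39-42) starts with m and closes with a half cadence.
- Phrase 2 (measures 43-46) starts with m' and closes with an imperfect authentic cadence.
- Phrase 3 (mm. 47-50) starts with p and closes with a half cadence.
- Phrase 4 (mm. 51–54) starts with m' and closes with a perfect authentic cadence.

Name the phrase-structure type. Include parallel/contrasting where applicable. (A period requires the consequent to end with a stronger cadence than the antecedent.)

Four phrases in two halves: the first half (measures 39–46) ends with an imperfect authentic cadence, the second (mm. 47–54) with a perfect authentic cadence — a large antecedent–consequent pair, i.e. a double period.
Phrase 3 begins with different material from phrase 1, making it contrasting.

contrasting double period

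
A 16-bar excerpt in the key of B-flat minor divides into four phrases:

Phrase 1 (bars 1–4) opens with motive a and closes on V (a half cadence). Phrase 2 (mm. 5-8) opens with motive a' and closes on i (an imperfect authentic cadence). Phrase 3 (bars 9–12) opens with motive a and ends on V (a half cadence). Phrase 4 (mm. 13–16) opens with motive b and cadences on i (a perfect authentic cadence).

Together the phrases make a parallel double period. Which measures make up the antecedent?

measures 1–8

In a double period the first pair of phrases (ending imperfect authentic cadence) is the large antecedent and the second pair (ending perfect authentic cadence) is the large consequent; the antecedent is measures 1–8.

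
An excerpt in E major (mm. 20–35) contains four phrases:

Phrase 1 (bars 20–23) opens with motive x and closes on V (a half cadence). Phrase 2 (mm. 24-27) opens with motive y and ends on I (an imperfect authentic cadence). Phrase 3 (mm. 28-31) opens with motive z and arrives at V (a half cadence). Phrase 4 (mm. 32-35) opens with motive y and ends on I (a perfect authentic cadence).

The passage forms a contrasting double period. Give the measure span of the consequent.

measures 28–35

In a double period the four phrases pair into a large antecedent (phrases 1–2, ending imperfect authentic cadence) and a large consequent (phrases 3–4, ending perfect authentic cadence). The consequent spans bars 28–35.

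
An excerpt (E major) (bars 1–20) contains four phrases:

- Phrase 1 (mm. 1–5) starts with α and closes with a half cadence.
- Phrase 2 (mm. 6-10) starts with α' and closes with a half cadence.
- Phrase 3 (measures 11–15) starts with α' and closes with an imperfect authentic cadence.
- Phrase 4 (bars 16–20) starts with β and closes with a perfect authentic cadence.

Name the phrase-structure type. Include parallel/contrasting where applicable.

parallel double period

Four phrases in two halves: the first half (mm. 1-10) ends with a half cadence, the second (mm. 11–20) with a perfect authentic cadence — a large antecedent–consequent pair, i.e. a double period.
Phrase 3 begins with the same material as phrase 1, making it parallel.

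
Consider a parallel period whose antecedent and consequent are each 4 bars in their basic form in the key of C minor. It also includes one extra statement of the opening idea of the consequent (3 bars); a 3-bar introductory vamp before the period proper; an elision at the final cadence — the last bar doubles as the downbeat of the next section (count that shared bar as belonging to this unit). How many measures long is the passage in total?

14 measures

Basic parallel period: 4 + 4 = 8 bars.
8 (basic form) + 3 (extra statement) + 3 (introduction) = 14.
The elision shares a bar with the next section but does not change this unit's count.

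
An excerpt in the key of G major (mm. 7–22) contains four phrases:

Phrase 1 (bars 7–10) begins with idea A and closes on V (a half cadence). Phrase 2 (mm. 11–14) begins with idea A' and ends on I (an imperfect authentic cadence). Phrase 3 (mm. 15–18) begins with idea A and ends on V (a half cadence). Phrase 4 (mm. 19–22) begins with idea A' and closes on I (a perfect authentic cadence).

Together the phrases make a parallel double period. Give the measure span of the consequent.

In a double period the first pair of phrases (ending imperfect authentic cadence) is the large antecedent and the second pair (ending perfect authentic cadence) is the large consequent; the consequent is measures 15–22.

measures 15–22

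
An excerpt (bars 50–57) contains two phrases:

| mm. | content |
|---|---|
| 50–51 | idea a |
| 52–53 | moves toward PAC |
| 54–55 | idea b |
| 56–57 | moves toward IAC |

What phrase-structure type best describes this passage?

phrase group

The second phrase closes with an imperfect authentic cadence, which is not stronger than the first phrase's perfect authentic cadence; without a weak→strong cadential pair there is no antecedent–consequent relationship, so this is a phrase group rather than a period.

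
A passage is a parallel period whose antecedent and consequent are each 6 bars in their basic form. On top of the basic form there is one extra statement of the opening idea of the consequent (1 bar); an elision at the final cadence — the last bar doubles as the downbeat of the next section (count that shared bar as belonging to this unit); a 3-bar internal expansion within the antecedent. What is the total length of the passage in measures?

16 measures

Basic parallel period: 6 + 6 = 12 bars.
12 (basic form) + 1 (extra statement) + 3 (internal expansion) = 16.
The elision shares a bar with the next section but does not change this unit's count.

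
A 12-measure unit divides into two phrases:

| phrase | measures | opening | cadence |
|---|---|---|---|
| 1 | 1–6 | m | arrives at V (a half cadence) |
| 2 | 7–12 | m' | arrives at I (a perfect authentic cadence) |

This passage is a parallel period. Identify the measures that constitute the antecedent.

The antecedent is the phrase ending with the weaker cadence (half cadence, phrase 1) and the consequent the one ending more conclusively (perfect authentic cadence, phrase 2); the antecedent is mm. 1-6.

measures 1–6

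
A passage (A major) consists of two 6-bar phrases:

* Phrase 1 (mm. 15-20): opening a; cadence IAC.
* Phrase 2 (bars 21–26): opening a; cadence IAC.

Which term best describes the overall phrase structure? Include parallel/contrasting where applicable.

Both phrases have the same opening (a) and the same cadence (imperfect authentic cadence): the second is a restatement, not a consequent, so this is a repeated phrase rather than a period.

repeated phrase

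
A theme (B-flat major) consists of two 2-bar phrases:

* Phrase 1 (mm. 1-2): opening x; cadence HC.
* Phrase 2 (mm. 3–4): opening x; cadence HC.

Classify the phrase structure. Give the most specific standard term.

repeated phrase

Both phrases have the same opening (x) and the same cadence (half cadence): the second is a restatement, not a consequent, so this is a repeated phrase rather than a period.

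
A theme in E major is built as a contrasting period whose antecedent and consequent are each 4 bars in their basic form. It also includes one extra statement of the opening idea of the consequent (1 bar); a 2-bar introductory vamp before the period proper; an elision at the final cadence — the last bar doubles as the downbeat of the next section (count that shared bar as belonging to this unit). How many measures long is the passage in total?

11 measures

Basic contrasting period: 4 + 4 = 8 bars.
8 (basic form) + 1 (extra statement) + 2 (introduction) = 11.
The elision shares a bar with the next section but does not change this unit's count.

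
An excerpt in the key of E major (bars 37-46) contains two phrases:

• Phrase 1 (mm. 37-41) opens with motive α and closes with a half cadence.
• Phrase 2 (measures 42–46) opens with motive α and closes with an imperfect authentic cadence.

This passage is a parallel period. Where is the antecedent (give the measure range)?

measures 37–41

The antecedent is the phrase ending with the weaker cadence (half cadence, phrase 1) and the consequent the one ending more conclusively (imperfect authentic cadence, phrase 2); the antecedent is measures 37-41.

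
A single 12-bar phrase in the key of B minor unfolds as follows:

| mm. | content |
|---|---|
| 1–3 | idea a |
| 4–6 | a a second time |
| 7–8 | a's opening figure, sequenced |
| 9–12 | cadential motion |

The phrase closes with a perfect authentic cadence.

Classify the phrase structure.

Basic idea (mm. 1-3) + its repetition (bars 4–6) form the presentation; fragmentation and cadence (mm. 7–12) form the continuation — the 12-bar whole is a sentence.

sentence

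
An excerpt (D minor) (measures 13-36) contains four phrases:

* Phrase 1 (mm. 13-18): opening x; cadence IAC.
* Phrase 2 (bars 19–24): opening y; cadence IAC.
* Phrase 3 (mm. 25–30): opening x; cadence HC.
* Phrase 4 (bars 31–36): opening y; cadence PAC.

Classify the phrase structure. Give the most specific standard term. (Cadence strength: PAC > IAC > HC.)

Four phrases in two halves: the first half (measures 13–24) ends with an imperfect authentic cadence, the second (measures 25–36) with a perfect authentic cadence — a large antecedent–consequent pair, i.e. a double period.
Phrase 3 begins with the same material as phrase 1, making it parallel.

parallel double period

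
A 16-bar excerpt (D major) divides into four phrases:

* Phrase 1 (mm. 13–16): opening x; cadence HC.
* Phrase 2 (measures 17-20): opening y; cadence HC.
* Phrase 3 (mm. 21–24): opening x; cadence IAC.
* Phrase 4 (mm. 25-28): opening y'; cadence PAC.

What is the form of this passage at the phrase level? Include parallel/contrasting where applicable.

parallel double period

Four phrases in two halves: the first half (mm. 13–20) ends with a half cadence, the second (mm. 21-28) with a perfect authentic cadence — a large antecedent–consequent pair, i.e. a double period.
Phrase 3 begins with the same material as phrase 1, making it parallel.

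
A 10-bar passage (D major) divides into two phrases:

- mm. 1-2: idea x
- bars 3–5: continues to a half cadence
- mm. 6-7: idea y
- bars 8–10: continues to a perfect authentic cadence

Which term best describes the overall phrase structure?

contrasting period

Phrase 1 ends with a half cadence (weaker) and phrase 2 with a perfect authentic cadence (stronger): antecedent + consequent = a period.
The two phrases open with different material (x / y), so the period is contrasting.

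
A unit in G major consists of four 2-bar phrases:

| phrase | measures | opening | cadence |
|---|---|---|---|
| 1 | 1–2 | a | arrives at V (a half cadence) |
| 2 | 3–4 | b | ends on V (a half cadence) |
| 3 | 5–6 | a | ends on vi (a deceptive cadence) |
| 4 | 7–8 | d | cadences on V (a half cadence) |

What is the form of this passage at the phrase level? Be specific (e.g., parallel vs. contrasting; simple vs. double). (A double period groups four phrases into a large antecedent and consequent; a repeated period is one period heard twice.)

Phrase 4 ends with a half cadence, no stronger than phrase 2's half cadence, so the four phrases do not form a double period; nor do phrases 3–4 duplicate 1–2, so it is not a repeated period. With no phrase reaching a conclusive cadence, the passage is a phrase group.

phrase group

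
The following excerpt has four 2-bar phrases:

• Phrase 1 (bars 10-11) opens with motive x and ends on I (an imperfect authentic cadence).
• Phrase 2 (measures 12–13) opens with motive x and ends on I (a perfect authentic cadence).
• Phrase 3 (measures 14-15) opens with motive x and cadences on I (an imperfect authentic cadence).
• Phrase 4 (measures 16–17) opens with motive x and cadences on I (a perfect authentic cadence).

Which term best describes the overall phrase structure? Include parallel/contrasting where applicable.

repeated period

The cadence pattern IAC–PAC–IAC–PAC is weak–strong twice, and phrases 3–4 restate phrases 1–2: a period heard twice, not a double period (which would end weakly at phrase 2).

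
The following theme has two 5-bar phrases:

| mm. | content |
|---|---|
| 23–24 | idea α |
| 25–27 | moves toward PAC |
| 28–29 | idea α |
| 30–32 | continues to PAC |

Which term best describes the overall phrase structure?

repeated phrase

Both phrases have the same opening (α) and the same cadence (perfect authentic cadence): the second is a restatement, not a consequent, so this is a repeated phrase rather than a period.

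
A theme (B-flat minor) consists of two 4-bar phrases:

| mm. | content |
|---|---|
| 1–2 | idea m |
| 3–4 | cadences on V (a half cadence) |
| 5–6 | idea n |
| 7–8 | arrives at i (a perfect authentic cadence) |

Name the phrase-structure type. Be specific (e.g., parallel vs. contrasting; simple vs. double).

contrasting period

Phrase 1 ends with a half cadence (weaker) and phrase 2 with a perfect authentic cadence (stronger): antecedent + consequent = a period.
The two phrases open with different material (m / n), so the period is contrasting.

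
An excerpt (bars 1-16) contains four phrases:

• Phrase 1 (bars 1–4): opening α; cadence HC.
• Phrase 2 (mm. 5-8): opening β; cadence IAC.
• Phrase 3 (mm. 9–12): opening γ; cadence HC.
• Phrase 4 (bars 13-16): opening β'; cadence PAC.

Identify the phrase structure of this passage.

Four phrases in two halves: the first half (bars 1–8) ends with an imperfect authentic cadence, the second (mm. 9-16) with a perfect authentic cadence — a large antecedent–consequent pair, i.e. a double period.
Phrase 3 begins with different material from phrase 1, making it contrasting.

contrasting double period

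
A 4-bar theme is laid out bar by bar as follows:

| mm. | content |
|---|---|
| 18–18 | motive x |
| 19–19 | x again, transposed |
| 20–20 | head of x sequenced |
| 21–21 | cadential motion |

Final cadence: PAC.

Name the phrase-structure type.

sentence

Basic idea (m. 18) + its repetition (m. 19) form the presentation; fragmentation and cadence (bars 20–21) form the continuation — the 4-bar whole is a sentence.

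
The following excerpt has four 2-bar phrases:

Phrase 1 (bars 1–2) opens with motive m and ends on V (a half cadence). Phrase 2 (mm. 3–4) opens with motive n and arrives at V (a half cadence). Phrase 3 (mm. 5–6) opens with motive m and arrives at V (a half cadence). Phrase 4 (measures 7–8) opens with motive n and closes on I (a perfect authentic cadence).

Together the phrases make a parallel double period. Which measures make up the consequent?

measures 5–8

In a double period the first pair of phrases (ending half cadence) is the large antecedent and the second pair (ending perfect authentic cadence) is the large consequent; the consequent is measures 5–8.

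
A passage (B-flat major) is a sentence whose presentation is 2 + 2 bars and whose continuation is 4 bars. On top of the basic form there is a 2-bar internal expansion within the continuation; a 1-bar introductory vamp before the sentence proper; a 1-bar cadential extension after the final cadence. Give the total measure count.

12 measures

Basic sentence: 2 + 2 + 4 = 8 bars.
8 (basic form) + 2 (internal expansion) + 1 (introduction) + 1 (cadential extension) = 12.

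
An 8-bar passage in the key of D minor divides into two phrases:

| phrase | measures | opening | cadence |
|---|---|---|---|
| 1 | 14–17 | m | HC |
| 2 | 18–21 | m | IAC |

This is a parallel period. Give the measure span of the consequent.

measures 18–21

The phrase ending with the weaker cadence (half cadence) is the antecedent; the one ending more conclusively (imperfect authentic cadence) is the consequent. The consequent is measures 18–21.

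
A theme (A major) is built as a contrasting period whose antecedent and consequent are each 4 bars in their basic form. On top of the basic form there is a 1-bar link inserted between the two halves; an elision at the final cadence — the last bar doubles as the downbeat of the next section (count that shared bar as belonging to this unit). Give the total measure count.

Basic contrasting period: 4 + 4 = 8 bars.
8 (basic form) + 1 (link) = 9.
The elision shares a bar with the next section but does not change this unit's count.

9 measures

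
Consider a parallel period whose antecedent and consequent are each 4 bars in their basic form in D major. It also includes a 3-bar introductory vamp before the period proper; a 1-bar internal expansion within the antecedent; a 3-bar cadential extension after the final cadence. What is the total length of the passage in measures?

Basic parallel period: 4 + 4 = 8 bars.
8 (basic form) + 3 (introduction) + 1 (internal expansion) + 3 (cadential extension) = 15.

15 measures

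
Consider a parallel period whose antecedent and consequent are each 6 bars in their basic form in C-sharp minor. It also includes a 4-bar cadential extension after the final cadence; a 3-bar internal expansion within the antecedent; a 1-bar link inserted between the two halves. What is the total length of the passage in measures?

Basic parallel period: 6 + 6 = 12 bars.
12 (basic form) + 4 (cadential extension) + 3 (internal expansion) + 1 (link) = 20.

20 measures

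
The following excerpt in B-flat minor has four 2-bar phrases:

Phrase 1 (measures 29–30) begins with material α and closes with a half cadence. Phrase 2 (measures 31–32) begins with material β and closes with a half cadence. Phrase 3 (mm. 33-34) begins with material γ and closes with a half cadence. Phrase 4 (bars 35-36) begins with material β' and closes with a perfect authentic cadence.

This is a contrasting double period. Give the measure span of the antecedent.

In a double period the first pair of phrases (ending half cadence) is the large antecedent and the second pair (ending perfect authentic cadence) is the large consequent; the antecedent is measures 29–32.

measures 29–32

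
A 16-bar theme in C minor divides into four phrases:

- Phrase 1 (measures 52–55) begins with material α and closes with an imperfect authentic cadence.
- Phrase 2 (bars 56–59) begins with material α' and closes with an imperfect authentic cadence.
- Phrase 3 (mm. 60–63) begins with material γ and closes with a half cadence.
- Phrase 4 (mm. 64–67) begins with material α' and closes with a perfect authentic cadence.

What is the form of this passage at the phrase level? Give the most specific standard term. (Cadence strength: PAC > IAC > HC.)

contrasting double period

Four phrases in two halves: the first half (mm. 52–59) ends with an imperfect authentic cadence, the second (mm. 60–67) with a perfect authentic cadence — a large antecedent–consequent pair, i.e. a double period.
Phrase 3 begins with different material from phrase 1, making it contrasting.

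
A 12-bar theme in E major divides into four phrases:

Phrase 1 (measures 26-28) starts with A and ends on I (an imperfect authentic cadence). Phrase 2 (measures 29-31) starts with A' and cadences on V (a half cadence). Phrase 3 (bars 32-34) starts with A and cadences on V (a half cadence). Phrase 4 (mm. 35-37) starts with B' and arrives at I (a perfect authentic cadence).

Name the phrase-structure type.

Four phrases in two halves: the first half (measures 26–31) ends with a half cadence, the second (measures 32–37) with a perfect authentic cadence — a large antecedent–consequent pair, i.e. a double period.
Phrase 3 begins with the same material as phrase 1, making it parallel.

parallel double period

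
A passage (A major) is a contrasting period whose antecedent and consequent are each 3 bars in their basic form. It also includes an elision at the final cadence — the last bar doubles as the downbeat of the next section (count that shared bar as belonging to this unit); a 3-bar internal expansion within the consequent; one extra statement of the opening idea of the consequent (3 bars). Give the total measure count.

12 measures

Basic contrasting period: 3 + 3 = 6 bars.
6 (basic form) + 3 (internal expansion) + 3 (extra statement) = 12.
The elision shares a bar with the next section but does not change this unit's count.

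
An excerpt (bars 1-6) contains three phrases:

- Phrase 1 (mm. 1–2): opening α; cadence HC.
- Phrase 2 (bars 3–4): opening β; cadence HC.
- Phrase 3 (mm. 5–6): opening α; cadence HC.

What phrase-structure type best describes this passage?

The final phrase closes with a half cadence, which is not stronger than the preceding half cadence; the 3 phrases lack an overall antecedent–consequent design and so form a phrase group.

phrase group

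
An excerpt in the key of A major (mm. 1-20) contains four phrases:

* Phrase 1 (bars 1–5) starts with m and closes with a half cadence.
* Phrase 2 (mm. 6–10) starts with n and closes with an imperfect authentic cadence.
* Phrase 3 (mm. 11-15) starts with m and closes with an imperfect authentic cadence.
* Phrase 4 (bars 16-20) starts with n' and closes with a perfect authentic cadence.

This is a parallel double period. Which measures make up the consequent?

In a double period the first pair of phrases (ending imperfect authentic cadence) is the large antecedent and the second pair (ending perfect authentic cadence) is the large consequent; the consequent is measures 11–20.

measures 11–20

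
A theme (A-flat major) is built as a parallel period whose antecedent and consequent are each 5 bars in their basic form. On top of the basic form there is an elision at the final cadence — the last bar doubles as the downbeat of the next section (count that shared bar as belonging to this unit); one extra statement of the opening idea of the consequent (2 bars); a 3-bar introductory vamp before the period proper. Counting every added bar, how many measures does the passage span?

15 measures

Basic parallel period: 5 + 5 = 10 bars.
10 (basic form) + 2 (extra statement) + 3 (introduction) = 15.
The elision shares a bar with the next section but does not change this unit's count.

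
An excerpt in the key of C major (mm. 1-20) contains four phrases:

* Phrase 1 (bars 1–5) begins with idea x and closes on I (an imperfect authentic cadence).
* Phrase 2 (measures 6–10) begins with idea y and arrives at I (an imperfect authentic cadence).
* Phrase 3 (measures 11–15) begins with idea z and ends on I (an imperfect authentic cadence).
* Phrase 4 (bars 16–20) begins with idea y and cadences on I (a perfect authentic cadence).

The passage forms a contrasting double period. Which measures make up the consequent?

In a double period the first pair of phrases (ending imperfect authentic cadence) is the large antecedent and the second pair (ending perfect authentic cadence) is the large consequent; the consequent is measures 11–20.

measures 11–20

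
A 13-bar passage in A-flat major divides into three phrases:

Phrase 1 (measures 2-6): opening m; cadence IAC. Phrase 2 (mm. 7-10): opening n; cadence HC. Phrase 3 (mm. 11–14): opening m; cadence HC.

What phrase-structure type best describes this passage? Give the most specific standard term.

The final phrase closes with a half cadence, which is not stronger than the preceding half cadence; the 3 phrases lack an overall antecedent–consequent design and so form a phrase group.

phrase group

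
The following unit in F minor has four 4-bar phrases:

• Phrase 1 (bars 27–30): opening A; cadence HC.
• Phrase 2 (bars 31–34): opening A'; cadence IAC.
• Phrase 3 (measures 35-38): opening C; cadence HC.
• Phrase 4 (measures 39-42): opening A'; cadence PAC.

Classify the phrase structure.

Four phrases in two halves: the first half (mm. 27–34) ends with an imperfect authentic cadence, the second (mm. 35-42) with a perfect authentic cadence — a large antecedent–consequent pair, i.e. a double period.
Phrase 3 begins with different material from phrase 1, making it contrasting.

contrasting double period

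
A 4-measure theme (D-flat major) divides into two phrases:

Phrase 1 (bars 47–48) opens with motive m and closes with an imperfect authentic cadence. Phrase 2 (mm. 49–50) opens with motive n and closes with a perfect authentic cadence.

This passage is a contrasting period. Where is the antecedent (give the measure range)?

measures 47–48

The antecedent is the phrase ending with the weaker cadence (imperfect authentic cadence, phrase 1) and the consequent the one ending more conclusively (perfect authentic cadence, phrase 2); the antecedent is mm. 47–48.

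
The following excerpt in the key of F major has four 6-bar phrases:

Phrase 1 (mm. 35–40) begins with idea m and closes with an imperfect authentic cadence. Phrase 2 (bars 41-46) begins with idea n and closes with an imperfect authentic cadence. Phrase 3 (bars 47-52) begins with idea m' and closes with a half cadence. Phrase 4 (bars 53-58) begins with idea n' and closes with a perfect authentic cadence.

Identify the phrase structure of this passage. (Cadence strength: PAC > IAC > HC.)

parallel double period

Four phrases in two halves: the first half (mm. 35–46) ends with an imperfect authentic cadence, the second (bars 47–58) with a perfect authentic cadence — a large antecedent–consequent pair, i.e. a double period.
Phrase 3 begins with the same material as phrase 1, making it parallel.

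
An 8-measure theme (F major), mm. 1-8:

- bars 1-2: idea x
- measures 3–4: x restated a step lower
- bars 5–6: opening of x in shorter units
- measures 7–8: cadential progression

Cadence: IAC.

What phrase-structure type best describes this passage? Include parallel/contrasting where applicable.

sentence

Basic idea (mm. 1–2) + its repetition (mm. 3–4) form the presentation; fragmentation and cadence (mm. 5-8) form the continuation — the 8-bar whole is a sentence.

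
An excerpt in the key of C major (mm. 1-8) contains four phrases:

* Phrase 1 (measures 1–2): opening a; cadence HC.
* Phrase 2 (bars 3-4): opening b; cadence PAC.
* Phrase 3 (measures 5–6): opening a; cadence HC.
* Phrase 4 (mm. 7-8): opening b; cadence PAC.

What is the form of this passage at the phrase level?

repeated period

The cadence pattern HC–PAC–HC–PAC is weak–strong twice, and phrases 3–4 restate phrases 1–2: a period heard twice, not a double period (which would end weakly at phrase 2).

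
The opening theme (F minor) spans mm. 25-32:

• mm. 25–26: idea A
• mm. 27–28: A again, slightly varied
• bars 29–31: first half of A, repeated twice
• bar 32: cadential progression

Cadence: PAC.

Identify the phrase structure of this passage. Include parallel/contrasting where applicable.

sentence

Basic idea (mm. 25–26) + its repetition (mm. 27-28) form the presentation; fragmentation and cadence (mm. 29–32) form the continuation — the 8-bar whole is a sentence.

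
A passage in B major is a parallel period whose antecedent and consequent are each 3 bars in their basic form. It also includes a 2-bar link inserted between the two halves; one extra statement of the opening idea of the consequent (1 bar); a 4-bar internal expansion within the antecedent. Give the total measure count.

Basic parallel period: 3 + 3 = 6 bars.
6 (basic form) + 2 (link) + 1 (extra statement) + 4 (internal expansion) = 13.

13 measures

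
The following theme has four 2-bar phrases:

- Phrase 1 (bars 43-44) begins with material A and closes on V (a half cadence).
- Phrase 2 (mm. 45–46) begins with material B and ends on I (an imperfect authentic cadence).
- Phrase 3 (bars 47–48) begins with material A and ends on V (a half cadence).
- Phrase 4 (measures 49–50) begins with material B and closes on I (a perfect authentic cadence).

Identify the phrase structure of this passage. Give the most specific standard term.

parallel double period

Four phrases in two halves: the first half (mm. 43–46) ends with an imperfect authentic cadence, the second (mm. 47–50) with a perfect authentic cadence — a large antecedent–consequent pair, i.e. a double period.
Phrase 3 begins with the same material as phrase 1, making it parallel.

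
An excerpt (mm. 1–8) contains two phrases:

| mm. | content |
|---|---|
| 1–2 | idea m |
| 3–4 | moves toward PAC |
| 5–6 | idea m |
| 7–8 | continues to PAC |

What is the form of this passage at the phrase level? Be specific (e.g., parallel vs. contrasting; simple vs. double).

repeated phrase

Both phrases have the same opening (m) and the same cadence (perfect authentic cadence): the second is a restatement, not a consequent, so this is a repeated phrase rather than a period.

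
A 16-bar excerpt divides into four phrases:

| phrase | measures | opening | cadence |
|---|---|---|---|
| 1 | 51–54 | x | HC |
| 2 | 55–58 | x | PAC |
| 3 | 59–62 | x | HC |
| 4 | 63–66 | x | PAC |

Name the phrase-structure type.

repeated period

The cadence pattern HC–PAC–HC–PAC is weak–strong twice, and phrases 3–4 restate phrases 1–2: a period heard twice, not a double period (which would end weakly at phrase 2).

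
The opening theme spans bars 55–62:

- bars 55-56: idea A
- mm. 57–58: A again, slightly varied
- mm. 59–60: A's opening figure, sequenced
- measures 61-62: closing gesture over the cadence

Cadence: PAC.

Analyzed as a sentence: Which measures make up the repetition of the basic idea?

The presentation of a sentence is the basic idea (measures 55–56) plus its repetition (measures 57–58); the repetition of the basic idea is therefore mm. 57–58.

measures 57–58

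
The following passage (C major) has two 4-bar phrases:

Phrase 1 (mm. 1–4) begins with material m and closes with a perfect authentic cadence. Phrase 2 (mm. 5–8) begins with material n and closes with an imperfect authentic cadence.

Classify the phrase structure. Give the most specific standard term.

phrase group

The second phrase closes with an imperfect authentic cadence, which is not stronger than the first phrase's perfect authentic cadence; without a weak→strong cadential pair there is no antecedent–consequent relationship, so this is a phrase group rather than a period.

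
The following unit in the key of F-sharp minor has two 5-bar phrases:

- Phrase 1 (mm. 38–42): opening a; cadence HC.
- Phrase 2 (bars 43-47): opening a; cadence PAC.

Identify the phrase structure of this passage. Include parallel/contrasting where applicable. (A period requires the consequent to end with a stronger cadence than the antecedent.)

Phrase 1 ends with a half cadence (weaker) and phrase 2 with a perfect authentic cadence (stronger): antecedent + consequent = a period.
The two phrases open with the same material (a / a), so the period is parallel.

parallel period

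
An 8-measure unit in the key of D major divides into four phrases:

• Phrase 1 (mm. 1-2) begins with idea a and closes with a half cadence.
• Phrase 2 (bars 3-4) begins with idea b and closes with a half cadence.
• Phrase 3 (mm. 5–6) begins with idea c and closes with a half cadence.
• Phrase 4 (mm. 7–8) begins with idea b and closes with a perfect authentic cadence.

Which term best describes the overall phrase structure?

contrasting double period

Four phrases in two halves: the first half (mm. 1–4) ends with a half cadence, the second (measures 5–8) with a perfect authentic cadence — a large antecedent–consequent pair, i.e. a double period.
Phrase 3 begins with different material from phrase 1, making it contrasting.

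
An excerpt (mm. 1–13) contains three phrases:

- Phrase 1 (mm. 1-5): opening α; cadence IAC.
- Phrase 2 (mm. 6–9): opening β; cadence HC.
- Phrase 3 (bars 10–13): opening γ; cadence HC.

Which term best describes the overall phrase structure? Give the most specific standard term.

The final phrase closes with a half cadence, which is not stronger than the preceding half cadence; the 3 phrases lack an overall antecedent–consequent design and so form a phrase group.

phrase group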